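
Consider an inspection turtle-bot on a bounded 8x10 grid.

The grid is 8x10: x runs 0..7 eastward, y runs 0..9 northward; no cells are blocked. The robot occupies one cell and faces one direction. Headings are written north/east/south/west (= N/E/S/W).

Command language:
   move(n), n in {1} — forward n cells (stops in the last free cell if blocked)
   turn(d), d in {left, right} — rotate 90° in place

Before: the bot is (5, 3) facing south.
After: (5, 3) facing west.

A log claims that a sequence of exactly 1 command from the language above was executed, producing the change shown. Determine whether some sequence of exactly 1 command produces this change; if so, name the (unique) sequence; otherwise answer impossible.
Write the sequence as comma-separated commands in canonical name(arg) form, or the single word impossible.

key: (5,3) unchanged — the single command moves nothing
begin: (5, 3) facing south
1. turn(right) → (5, 3) facing west
no rival 1-sequence matches.

turn(right)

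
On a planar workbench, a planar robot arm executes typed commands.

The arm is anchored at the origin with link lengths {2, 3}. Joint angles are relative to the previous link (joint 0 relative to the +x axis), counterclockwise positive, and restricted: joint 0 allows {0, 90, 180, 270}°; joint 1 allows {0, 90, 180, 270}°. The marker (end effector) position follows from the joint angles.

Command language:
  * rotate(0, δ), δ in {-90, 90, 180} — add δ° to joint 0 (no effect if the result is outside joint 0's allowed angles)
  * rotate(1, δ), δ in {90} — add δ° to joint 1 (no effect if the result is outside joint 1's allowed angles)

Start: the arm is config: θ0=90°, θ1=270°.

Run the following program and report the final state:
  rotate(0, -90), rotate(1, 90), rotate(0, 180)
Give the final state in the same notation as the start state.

t0: config: θ0=90°, θ1=270°
[1] after rotate(0, -90): config: θ0=0°, θ1=270°
[2] after rotate(1, 90): config: θ0=0°, θ1=0°
[3] after rotate(0, 180): config: θ0=180°, θ1=0°

config: θ0=180°, θ1=0°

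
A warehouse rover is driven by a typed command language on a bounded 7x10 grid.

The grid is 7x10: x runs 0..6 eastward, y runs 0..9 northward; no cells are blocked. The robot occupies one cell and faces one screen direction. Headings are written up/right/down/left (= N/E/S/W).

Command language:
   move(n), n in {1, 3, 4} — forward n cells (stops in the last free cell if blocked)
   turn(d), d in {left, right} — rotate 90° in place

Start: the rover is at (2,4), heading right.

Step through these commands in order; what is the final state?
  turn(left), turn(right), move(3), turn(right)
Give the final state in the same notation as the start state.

at (5,4), heading down

start: at (2,4), heading right
[1] after turn(left): at (2,4), heading up
[2] after turn(right): at (2,4), heading right
[3] after move(3): at (5,4), heading right
[4] after turn(right): at (5,4), heading down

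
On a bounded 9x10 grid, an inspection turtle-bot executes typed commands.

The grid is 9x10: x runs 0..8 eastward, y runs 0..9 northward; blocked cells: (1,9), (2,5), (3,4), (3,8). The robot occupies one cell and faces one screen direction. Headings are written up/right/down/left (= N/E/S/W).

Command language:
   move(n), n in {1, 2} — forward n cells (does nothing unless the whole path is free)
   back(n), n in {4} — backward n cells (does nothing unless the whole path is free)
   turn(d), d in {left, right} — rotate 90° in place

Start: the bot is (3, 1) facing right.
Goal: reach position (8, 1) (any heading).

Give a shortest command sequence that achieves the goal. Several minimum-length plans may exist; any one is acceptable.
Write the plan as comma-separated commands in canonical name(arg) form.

move(2), move(2), move(1)

from: (3, 1) facing right
[1] after move(2): (5, 1) facing right
[2] after move(2): (7, 1) facing right
[3] after move(1): (8, 1) facing right
no 2-step plan works, so 3 is optimal.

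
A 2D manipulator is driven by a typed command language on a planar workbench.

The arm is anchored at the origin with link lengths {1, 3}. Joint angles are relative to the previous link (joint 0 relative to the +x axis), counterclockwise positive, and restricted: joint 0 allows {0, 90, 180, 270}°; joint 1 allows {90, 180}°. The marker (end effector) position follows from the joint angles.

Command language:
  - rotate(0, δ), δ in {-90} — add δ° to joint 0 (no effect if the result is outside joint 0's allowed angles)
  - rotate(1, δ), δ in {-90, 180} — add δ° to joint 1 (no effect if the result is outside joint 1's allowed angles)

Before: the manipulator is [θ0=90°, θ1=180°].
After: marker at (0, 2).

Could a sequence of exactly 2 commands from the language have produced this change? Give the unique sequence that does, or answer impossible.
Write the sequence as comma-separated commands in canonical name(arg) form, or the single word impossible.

rotate(0, -90), rotate(0, -90)

begin: [θ0=90°, θ1=180°]
t=1 rotate(0, -90) ⇒ [θ0=0°, θ1=180°]
t=2 rotate(0, -90) ⇒ [θ0=270°, θ1=180°]
uniquely the one of 9 2-step routes that fits.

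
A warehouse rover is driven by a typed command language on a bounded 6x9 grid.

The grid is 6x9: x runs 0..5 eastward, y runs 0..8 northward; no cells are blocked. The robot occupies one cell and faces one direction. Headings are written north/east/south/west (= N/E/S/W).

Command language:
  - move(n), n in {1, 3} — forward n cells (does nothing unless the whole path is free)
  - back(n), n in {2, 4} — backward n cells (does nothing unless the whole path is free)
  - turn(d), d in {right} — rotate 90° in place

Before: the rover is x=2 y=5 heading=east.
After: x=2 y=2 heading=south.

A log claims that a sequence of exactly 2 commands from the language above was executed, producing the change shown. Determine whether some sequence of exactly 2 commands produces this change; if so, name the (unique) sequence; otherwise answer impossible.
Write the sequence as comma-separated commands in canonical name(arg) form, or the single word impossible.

key: cell and facing (now S) both changed — the 2 commands mix motion and turning
start: x=2 y=5 heading=east
[1] after turn(right): x=2 y=5 heading=south
[2] after move(3): x=2 y=2 heading=south
no rival 2-sequence matches.

turn(right), move(3)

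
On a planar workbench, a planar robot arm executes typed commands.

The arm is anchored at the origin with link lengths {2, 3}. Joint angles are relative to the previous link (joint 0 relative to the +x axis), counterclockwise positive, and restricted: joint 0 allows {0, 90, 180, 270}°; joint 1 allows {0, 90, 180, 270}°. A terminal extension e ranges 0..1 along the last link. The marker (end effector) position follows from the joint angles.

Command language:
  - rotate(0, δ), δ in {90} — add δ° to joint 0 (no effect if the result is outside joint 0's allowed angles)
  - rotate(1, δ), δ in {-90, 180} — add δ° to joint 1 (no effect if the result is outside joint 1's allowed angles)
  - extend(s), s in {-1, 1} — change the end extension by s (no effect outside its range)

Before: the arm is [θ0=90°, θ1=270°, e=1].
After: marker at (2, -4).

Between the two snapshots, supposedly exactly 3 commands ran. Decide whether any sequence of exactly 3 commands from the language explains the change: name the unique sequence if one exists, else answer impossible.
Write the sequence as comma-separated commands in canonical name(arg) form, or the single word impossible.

rotate(0, 90), rotate(0, 90), rotate(0, 90)

from: [θ0=90°, θ1=270°, e=1]
[1] after rotate(0, 90): [θ0=180°, θ1=270°, e=1]
[2] after rotate(0, 90): [θ0=270°, θ1=270°, e=1]
[3] after rotate(0, 90): [θ0=0°, θ1=270°, e=1]
uniquely the one of 125 3-step routes that fits.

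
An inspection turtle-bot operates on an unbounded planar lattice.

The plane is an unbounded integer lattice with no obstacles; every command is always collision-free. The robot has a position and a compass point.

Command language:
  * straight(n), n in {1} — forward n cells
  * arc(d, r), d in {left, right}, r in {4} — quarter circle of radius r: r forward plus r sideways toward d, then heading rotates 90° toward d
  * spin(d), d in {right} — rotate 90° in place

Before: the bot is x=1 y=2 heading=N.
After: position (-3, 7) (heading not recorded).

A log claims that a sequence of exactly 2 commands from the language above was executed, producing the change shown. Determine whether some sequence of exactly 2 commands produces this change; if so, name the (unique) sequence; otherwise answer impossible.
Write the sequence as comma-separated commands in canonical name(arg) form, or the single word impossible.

key: running arc(left, 4) before straight(1) would end elsewhere — order is forced
from: x=1 y=2 heading=N
step 1 (straight(1)): x=1 y=3 heading=N
step 2 (arc(left, 4)): x=-3 y=7 heading=W
no other 2-command option fits: unique.

straight(1), arc(left, 4)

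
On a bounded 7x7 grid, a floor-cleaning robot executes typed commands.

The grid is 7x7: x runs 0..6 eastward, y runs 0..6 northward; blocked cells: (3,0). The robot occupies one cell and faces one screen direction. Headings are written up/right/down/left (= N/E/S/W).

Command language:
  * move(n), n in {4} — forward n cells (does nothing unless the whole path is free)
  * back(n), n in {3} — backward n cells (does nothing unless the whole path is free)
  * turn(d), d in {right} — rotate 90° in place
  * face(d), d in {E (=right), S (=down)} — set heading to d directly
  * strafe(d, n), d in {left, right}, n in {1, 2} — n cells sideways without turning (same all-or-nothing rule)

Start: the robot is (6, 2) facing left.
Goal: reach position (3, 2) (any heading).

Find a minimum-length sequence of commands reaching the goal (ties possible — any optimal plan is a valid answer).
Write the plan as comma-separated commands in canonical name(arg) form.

initial: (6, 2) facing left
t=1 face(E) ⇒ (6, 2) facing right
t=2 back(3) ⇒ (3, 2) facing right
nothing shorter than 2 reaches the goal.

face(E), back(3)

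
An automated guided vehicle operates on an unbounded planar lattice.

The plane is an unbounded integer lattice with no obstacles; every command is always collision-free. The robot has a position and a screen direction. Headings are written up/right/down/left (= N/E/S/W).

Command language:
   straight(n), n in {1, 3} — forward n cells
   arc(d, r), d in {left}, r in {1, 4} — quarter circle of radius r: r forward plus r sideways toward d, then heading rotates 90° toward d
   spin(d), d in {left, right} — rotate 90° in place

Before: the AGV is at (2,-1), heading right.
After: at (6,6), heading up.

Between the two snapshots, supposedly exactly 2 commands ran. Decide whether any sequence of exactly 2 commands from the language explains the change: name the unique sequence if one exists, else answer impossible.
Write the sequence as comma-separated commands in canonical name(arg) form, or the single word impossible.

arc(left, 4), straight(3)

key: position moved to (6,6) AND the heading swung to N — translation plus rotation needed
t0: at (2,-1), heading right
step 1 (arc(left, 4)): at (6,3), heading up
step 2 (straight(3)): at (6,6), heading up
all 36 alternatives checked — unique.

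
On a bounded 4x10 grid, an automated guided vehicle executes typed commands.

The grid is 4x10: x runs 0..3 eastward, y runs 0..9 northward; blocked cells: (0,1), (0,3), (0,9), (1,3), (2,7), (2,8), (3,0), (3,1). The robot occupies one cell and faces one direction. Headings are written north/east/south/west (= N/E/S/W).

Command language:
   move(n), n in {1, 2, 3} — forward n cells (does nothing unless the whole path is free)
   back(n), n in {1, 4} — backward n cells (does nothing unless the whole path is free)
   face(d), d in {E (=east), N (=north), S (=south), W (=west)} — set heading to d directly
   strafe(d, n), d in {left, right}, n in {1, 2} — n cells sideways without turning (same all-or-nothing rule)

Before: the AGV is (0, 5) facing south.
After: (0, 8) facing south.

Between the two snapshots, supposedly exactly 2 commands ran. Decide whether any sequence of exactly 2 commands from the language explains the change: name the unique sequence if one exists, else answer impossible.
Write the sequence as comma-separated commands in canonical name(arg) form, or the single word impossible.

move(1), back(4)

key: order matters: swapping move(1) and back(4) lands elsewhere
t0: (0, 5) facing south
step 1 (move(1)): (0, 4) facing south
step 2 (back(4)): (0, 8) facing south
no other 2-command option fits: unique.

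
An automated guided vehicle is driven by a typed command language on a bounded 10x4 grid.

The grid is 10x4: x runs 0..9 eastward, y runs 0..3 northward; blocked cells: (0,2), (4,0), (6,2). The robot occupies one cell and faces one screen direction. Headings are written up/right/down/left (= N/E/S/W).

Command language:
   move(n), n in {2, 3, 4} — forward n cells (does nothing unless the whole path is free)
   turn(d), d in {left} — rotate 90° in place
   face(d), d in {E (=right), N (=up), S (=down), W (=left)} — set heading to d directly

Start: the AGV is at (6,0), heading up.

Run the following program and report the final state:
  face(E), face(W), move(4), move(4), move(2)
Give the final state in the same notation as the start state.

at (6,0), heading left

begin: at (6,0), heading up
1. face(E) → at (6,0), heading right
2. face(W) → at (6,0), heading left
3. move(4) → at (6,0), heading left
4. move(4) → at (6,0), heading left
5. move(2) → at (6,0), heading left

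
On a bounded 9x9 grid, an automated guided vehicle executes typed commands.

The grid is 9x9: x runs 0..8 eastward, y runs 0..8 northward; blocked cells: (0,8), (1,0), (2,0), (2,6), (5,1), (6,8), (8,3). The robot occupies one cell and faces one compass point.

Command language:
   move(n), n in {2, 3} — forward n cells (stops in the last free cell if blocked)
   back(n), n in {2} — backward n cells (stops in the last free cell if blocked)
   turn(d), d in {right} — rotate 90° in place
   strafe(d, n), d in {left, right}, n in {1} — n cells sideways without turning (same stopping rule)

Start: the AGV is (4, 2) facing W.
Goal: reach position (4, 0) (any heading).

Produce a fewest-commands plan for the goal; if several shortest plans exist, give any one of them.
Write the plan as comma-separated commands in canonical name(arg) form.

t0: (4, 2) facing W
step 1 (strafe(left, 1)): (4, 1) facing W
step 2 (strafe(left, 1)): (4, 0) facing W
minimal: 2 command(s), checked below 2.

strafe(left, 1), strafe(left, 1)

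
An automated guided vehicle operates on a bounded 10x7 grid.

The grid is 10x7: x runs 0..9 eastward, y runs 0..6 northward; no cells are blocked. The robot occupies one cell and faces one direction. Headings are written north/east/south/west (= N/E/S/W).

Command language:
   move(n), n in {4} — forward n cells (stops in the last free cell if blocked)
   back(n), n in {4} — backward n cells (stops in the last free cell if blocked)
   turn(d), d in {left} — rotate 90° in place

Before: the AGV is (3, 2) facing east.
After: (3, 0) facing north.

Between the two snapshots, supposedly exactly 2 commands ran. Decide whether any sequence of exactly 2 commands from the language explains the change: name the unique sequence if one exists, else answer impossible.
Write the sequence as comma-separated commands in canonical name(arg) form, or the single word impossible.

turn(left), back(4)

key: back(4) runs into the grid edge before its full distance
initial: (3, 2) facing east
step 1 (turn(left)): (3, 2) facing north
step 2 (back(4)): (3, 0) facing north
no other 2-command option fits: unique.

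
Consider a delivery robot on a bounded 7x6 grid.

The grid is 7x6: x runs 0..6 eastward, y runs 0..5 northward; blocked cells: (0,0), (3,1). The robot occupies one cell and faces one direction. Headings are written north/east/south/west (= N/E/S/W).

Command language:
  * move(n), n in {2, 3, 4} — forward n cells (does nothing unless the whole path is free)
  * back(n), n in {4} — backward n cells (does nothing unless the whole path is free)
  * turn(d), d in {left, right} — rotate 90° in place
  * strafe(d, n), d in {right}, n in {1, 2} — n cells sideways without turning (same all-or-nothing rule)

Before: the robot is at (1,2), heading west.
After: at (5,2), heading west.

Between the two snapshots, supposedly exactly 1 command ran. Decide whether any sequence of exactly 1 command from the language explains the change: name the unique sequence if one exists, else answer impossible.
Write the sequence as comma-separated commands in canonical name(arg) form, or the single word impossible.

key: still facing W — the one step turns nothing
from: at (1,2), heading west
t=1 back(4) ⇒ at (5,2), heading west
uniquely the one of 8 1-step routes that fits.

back(4)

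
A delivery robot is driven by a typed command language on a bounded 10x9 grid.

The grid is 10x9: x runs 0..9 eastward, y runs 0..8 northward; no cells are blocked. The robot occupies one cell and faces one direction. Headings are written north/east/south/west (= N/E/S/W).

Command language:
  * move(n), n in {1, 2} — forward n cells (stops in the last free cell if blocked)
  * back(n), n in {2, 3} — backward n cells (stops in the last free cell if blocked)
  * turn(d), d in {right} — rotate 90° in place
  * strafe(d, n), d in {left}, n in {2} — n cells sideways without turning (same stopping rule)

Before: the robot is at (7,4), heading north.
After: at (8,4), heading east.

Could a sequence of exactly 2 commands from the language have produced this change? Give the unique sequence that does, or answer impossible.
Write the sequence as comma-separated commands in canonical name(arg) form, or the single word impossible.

turn(right), move(1)

key: order matters: swapping turn(right) and move(1) lands elsewhere
t0: at (7,4), heading north
[1] after turn(right): at (7,4), heading east
[2] after move(1): at (8,4), heading east
no rival 2-sequence matches.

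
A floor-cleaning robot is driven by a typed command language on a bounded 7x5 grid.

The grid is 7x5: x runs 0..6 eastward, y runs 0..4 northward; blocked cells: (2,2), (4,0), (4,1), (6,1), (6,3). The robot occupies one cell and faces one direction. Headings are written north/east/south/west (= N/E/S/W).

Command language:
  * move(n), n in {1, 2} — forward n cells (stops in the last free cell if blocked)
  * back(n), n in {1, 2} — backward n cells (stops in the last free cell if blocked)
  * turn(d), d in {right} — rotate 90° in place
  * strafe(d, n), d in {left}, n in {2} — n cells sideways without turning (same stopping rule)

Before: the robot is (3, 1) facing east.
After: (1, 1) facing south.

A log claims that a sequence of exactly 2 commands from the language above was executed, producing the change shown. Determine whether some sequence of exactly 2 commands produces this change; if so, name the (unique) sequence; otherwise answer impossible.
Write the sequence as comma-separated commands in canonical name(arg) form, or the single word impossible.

key: cell and facing (now S) both changed — the 2 commands mix motion and turning
start: (3, 1) facing east
[1] after back(2): (1, 1) facing east
[2] after turn(right): (1, 1) facing south
uniquely the one of 36 2-step routes that fits.

back(2), turn(right)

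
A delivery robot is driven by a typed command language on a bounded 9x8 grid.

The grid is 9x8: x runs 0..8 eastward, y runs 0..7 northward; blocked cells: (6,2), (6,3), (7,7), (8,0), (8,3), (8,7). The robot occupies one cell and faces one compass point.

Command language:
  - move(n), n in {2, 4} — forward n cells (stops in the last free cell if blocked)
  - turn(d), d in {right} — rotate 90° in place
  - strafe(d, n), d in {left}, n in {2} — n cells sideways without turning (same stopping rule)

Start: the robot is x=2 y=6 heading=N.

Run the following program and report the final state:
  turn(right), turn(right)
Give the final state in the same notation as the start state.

begin: x=2 y=6 heading=N
[1] after turn(right): x=2 y=6 heading=E
[2] after turn(right): x=2 y=6 heading=S

x=2 y=6 heading=S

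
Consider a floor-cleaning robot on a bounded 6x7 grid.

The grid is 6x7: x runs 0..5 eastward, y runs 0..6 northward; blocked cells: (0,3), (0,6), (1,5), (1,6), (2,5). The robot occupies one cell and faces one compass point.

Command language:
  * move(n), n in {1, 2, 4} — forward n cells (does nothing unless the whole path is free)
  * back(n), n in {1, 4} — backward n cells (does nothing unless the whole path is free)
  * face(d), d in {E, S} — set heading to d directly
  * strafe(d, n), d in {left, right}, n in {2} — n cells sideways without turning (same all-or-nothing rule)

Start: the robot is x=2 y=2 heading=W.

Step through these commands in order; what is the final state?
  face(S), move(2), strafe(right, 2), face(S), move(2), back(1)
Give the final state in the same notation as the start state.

start: x=2 y=2 heading=W
step 1 (face(S)): x=2 y=2 heading=S
step 2 (move(2)): x=2 y=0 heading=S
step 3 (strafe(right, 2)): x=0 y=0 heading=S
step 4 (face(S)): x=0 y=0 heading=S
step 5 (move(2)): x=0 y=0 heading=S
step 6 (back(1)): x=0 y=1 heading=S

x=0 y=1 heading=S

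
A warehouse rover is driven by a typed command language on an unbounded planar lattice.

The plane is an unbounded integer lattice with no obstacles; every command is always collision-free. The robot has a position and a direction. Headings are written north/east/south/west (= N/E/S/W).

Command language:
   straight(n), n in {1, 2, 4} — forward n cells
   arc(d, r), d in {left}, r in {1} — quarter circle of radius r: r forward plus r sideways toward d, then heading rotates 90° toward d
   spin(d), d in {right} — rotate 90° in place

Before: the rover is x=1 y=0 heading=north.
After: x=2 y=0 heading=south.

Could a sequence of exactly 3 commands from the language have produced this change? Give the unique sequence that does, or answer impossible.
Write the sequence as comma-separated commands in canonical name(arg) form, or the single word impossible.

spin(right), straight(1), spin(right)

key: cell and facing (now S) both changed — the 3 commands mix motion and turning
from: x=1 y=0 heading=north
1. spin(right) → x=1 y=0 heading=east
2. straight(1) → x=2 y=0 heading=east
3. spin(right) → x=2 y=0 heading=south
no rival 3-sequence matches.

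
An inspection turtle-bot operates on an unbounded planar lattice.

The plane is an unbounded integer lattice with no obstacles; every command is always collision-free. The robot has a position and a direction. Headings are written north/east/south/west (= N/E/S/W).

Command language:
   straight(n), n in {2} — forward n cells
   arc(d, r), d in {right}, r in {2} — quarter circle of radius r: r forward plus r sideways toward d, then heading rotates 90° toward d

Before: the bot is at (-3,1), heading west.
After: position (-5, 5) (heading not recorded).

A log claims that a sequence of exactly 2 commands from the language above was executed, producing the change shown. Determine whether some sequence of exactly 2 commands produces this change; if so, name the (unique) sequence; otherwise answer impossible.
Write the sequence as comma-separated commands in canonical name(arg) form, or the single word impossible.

key: running straight(2) before arc(right, 2) would end elsewhere — order is forced
start: at (-3,1), heading west
t=1 arc(right, 2) ⇒ at (-5,3), heading north
t=2 straight(2) ⇒ at (-5,5), heading north
no other 2-command option fits: unique.

arc(right, 2), straight(2)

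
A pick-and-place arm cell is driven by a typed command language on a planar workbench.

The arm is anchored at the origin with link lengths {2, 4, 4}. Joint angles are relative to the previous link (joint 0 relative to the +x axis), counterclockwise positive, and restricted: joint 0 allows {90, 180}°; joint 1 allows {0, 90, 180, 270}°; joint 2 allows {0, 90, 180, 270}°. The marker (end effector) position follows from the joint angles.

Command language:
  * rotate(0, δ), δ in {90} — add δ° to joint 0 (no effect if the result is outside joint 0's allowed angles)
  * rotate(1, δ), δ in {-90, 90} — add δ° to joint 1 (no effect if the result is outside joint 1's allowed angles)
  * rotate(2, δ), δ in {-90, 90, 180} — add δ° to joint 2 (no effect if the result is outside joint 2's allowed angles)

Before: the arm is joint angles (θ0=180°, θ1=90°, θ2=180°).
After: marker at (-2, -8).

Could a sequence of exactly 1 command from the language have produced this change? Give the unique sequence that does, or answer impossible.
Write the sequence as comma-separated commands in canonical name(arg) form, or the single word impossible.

rotate(2, 180)

start: joint angles (θ0=180°, θ1=90°, θ2=180°)
1. rotate(2, 180) → joint angles (θ0=180°, θ1=90°, θ2=0°)
all 6 alternatives checked — unique.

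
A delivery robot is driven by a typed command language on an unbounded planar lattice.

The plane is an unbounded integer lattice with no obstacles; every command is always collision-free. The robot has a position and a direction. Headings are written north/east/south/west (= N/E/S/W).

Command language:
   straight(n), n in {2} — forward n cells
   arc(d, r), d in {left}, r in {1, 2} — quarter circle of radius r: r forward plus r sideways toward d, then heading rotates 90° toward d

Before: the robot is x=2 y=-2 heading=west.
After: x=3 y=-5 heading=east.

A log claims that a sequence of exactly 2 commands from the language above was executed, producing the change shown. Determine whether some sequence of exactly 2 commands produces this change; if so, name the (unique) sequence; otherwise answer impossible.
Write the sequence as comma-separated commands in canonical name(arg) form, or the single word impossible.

key: running arc(left, 2) before arc(left, 1) would end elsewhere — order is forced
t0: x=2 y=-2 heading=west
[1] after arc(left, 1): x=1 y=-3 heading=south
[2] after arc(left, 2): x=3 y=-5 heading=east
uniquely the one of 9 2-step routes that fits.

arc(left, 1), arc(left, 2)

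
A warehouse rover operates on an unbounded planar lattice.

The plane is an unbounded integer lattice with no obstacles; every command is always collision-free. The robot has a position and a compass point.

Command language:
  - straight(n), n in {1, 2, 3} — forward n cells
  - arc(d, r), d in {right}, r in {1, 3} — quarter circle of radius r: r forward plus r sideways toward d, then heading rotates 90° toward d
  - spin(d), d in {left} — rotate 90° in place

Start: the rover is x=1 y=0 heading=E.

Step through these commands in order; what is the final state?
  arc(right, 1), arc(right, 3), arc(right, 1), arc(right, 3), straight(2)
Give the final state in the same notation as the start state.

x=3 y=0 heading=E

t0: x=1 y=0 heading=E
[1] after arc(right, 1): x=2 y=-1 heading=S
[2] after arc(right, 3): x=-1 y=-4 heading=W
[3] after arc(right, 1): x=-2 y=-3 heading=N
[4] after arc(right, 3): x=1 y=0 heading=E
[5] after straight(2): x=3 y=0 heading=E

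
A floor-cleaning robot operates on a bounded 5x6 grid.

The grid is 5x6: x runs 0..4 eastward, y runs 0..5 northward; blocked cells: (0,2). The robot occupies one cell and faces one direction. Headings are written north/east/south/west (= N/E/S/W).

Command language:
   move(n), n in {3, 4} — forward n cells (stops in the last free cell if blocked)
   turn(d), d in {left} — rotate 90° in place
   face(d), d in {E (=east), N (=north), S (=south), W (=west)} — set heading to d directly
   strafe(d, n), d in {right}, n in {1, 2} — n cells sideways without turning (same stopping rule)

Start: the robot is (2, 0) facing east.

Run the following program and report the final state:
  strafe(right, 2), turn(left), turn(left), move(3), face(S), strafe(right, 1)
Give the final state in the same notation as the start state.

(0, 0) facing south

t0: (2, 0) facing east
step 1 (strafe(right, 2)): (2, 0) facing east
step 2 (turn(left)): (2, 0) facing north
step 3 (turn(left)): (2, 0) facing west
step 4 (move(3)): (0, 0) facing west
step 5 (face(S)): (0, 0) facing south
step 6 (strafe(right, 1)): (0, 0) facing south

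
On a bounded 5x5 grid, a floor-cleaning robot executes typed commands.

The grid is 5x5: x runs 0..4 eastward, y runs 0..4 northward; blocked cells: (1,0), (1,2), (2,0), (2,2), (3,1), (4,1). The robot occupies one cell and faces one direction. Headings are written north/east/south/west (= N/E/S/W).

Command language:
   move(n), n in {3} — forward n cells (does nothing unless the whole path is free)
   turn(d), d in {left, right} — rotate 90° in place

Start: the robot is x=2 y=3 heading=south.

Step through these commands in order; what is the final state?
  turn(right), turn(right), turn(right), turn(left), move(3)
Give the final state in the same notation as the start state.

begin: x=2 y=3 heading=south
step 1 (turn(right)): x=2 y=3 heading=west
step 2 (turn(right)): x=2 y=3 heading=north
step 3 (turn(right)): x=2 y=3 heading=east
step 4 (turn(left)): x=2 y=3 heading=north
step 5 (move(3)): x=2 y=3 heading=north

x=2 y=3 heading=north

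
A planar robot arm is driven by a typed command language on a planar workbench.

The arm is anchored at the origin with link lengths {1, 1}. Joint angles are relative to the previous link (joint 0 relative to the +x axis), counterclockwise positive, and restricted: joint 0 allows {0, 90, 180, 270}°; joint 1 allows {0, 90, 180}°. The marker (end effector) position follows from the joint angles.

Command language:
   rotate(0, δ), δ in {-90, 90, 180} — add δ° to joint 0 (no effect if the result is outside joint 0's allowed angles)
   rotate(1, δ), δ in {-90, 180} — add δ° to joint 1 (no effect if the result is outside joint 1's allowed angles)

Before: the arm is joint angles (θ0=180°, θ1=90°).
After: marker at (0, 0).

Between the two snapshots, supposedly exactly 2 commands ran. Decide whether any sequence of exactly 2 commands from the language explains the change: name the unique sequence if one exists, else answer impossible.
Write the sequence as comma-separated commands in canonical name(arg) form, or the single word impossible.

rotate(1, -90), rotate(1, 180)

key: order matters: swapping rotate(1, -90) and rotate(1, 180) lands elsewhere
t0: joint angles (θ0=180°, θ1=90°)
t=1 rotate(1, -90) ⇒ joint angles (θ0=180°, θ1=0°)
t=2 rotate(1, 180) ⇒ joint angles (θ0=180°, θ1=180°)
all 25 alternatives checked — unique.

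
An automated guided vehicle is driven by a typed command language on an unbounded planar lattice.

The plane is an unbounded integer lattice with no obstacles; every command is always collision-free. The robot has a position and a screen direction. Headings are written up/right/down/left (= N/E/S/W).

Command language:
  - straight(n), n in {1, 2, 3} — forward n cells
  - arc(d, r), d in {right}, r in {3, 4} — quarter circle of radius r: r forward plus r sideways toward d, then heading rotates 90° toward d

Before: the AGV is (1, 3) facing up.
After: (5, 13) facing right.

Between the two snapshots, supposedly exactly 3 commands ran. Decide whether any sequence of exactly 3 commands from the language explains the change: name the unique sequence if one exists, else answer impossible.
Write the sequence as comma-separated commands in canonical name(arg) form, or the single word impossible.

key: cell and facing (now E) both changed — the 3 commands mix motion and turning
initial: (1, 3) facing up
step 1 (straight(3)): (1, 6) facing up
step 2 (straight(3)): (1, 9) facing up
step 3 (arc(right, 4)): (5, 13) facing right
no rival 3-sequence matches.

straight(3), straight(3), arc(right, 4)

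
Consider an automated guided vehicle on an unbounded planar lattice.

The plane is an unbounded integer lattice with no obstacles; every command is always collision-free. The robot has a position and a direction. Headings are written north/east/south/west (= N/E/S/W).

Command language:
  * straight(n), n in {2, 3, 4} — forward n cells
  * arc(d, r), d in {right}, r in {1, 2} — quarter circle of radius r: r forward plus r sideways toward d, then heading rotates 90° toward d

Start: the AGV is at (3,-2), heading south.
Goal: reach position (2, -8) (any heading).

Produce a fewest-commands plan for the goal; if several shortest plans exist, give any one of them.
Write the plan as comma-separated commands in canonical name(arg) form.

start: at (3,-2), heading south
step 1 (straight(3)): at (3,-5), heading south
step 2 (straight(2)): at (3,-7), heading south
step 3 (arc(right, 1)): at (2,-8), heading west
shorter routes all fall short; 3 is best.

straight(3), straight(2), arc(right, 1)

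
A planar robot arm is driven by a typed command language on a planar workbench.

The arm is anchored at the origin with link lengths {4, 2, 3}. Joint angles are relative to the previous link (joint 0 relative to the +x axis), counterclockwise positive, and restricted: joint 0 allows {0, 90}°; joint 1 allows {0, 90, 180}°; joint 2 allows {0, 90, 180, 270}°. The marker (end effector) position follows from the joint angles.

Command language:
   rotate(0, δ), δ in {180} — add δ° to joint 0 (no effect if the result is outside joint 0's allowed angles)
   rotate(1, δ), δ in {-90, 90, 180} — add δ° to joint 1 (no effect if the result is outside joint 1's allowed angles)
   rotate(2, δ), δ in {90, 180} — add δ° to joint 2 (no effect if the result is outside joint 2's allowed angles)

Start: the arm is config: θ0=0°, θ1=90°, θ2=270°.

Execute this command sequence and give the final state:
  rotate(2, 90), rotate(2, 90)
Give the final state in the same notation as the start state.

t0: config: θ0=0°, θ1=90°, θ2=270°
t=1 rotate(2, 90) ⇒ config: θ0=0°, θ1=90°, θ2=0°
t=2 rotate(2, 90) ⇒ config: θ0=0°, θ1=90°, θ2=90°

config: θ0=0°, θ1=90°, θ2=90°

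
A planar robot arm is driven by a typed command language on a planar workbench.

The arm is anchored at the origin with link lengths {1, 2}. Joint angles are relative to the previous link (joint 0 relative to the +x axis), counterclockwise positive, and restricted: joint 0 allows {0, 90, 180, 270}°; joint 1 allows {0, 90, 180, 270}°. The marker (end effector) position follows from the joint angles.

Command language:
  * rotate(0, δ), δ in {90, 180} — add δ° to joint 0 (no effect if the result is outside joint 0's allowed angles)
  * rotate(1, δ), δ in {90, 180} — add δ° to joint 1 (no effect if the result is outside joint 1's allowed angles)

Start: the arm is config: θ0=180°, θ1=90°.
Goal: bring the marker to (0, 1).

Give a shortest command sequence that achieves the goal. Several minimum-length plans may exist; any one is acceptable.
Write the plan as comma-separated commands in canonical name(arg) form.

rotate(1, 90), rotate(0, 90)

from: config: θ0=180°, θ1=90°
1. rotate(1, 90) → config: θ0=180°, θ1=180°
2. rotate(0, 90) → config: θ0=270°, θ1=180°
shorter routes all fall short; 2 is best.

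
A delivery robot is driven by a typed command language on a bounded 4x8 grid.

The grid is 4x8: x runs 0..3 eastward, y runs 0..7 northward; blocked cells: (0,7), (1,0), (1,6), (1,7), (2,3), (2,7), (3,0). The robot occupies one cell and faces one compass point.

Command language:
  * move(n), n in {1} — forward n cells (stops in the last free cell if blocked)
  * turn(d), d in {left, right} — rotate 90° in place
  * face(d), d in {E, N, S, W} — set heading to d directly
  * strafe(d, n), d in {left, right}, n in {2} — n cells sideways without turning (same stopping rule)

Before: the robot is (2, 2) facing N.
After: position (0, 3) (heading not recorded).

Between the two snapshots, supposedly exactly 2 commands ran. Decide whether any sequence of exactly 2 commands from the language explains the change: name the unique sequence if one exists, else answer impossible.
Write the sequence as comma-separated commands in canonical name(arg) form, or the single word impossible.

key: order matters: swapping strafe(left, 2) and move(1) lands elsewhere
from: (2, 2) facing N
t=1 strafe(left, 2) ⇒ (0, 2) facing N
t=2 move(1) ⇒ (0, 3) facing N
all 81 alternatives checked — unique.

strafe(left, 2), move(1)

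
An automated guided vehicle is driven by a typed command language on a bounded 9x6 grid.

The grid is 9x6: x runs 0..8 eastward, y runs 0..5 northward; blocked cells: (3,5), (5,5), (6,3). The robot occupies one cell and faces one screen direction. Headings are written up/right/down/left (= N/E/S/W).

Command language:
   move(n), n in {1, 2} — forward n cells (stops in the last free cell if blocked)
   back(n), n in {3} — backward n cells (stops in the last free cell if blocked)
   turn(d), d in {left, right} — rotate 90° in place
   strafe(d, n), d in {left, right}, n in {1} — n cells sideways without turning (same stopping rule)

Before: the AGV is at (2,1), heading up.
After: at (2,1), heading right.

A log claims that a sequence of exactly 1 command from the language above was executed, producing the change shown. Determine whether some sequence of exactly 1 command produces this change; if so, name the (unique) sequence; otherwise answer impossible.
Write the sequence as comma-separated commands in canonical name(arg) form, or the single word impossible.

turn(right)

key: parked at (2,1) the whole time — nothing moves the robot
from: at (2,1), heading up
1. turn(right) → at (2,1), heading right
all 7 alternatives checked — unique.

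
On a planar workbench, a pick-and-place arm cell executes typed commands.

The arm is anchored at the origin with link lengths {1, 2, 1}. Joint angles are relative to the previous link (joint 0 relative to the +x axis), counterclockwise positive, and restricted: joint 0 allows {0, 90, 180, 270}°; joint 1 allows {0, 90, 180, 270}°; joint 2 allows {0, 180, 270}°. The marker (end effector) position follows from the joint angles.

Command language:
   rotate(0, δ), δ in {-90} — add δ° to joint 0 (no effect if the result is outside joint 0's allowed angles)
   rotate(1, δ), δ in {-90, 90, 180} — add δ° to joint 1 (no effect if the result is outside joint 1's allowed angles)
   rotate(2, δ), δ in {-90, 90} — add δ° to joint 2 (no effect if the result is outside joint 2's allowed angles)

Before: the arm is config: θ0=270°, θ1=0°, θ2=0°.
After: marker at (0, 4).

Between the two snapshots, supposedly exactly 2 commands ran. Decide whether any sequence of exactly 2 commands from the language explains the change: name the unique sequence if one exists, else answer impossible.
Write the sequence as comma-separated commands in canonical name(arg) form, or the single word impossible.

rotate(0, -90), rotate(0, -90)

begin: config: θ0=270°, θ1=0°, θ2=0°
step 1 (rotate(0, -90)): config: θ0=180°, θ1=0°, θ2=0°
step 2 (rotate(0, -90)): config: θ0=90°, θ1=0°, θ2=0°
uniquely the one of 36 2-step routes that fits.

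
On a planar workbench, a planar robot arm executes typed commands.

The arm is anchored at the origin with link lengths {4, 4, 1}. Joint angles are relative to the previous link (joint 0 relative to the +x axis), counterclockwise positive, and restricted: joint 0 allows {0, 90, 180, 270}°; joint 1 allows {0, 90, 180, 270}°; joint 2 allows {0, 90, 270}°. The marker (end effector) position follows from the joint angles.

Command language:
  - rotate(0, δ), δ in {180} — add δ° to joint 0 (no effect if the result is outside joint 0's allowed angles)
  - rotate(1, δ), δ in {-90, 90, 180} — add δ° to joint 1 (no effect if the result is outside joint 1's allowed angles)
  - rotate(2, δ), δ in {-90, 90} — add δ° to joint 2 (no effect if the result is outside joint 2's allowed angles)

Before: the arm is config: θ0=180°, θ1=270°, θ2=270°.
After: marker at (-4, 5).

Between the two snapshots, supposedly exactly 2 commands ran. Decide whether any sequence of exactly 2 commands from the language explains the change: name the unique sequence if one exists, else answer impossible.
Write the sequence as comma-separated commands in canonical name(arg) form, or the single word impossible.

key: order matters: swapping rotate(2, -90) and rotate(2, 90) lands elsewhere
from: config: θ0=180°, θ1=270°, θ2=270°
t=1 rotate(2, -90) ⇒ config: θ0=180°, θ1=270°, θ2=270°
t=2 rotate(2, 90) ⇒ config: θ0=180°, θ1=270°, θ2=0°
no other 2-command option fits: unique.

rotate(2, -90), rotate(2, 90)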